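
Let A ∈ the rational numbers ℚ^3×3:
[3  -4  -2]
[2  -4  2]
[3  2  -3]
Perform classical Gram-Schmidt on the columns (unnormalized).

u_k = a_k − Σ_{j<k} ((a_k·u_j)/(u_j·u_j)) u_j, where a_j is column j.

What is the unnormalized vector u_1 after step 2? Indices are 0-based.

u_1 = (-23/11, -30/11, 43/11)

Step 1: u_0 = a_0 = (3, 2, 3).
Step 2: u_1 = a_1 − (-7/11)·u_0 = (-23/11, -30/11, 43/11).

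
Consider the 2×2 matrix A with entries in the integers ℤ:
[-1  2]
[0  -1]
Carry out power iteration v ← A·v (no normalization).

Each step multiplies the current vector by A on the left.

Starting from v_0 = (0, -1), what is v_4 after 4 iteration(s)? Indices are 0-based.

v_4 = (8, -1)

v_0 = (0, -1).
v_1 = A·v_0 = (-2, 1).
v_2 = A·v_1 = (4, -1).
v_3 = A·v_2 = (-6, 1).
v_4 = A·v_3 = (8, -1).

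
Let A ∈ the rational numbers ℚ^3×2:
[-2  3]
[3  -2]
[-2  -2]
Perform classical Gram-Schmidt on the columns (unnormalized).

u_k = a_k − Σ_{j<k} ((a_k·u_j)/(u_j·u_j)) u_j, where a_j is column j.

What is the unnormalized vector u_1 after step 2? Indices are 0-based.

Step 1: u_0 = a_0 = (-2, 3, -2).
Step 2: u_1 = a_1 − (-8/17)·u_0 = (35/17, -10/17, -50/17).

u_1 = (35/17, -10/17, -50/17)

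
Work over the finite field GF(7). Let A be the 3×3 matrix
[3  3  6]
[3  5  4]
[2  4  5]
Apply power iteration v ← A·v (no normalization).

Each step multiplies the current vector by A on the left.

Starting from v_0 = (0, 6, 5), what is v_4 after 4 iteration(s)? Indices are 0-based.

v_4 = (6, 6, 2)

v_0 = (0, 6, 5).
v_1 = A·v_0 = (6, 1, 0).
v_2 = A·v_1 = (0, 2, 2).
v_3 = A·v_2 = (4, 4, 4).
v_4 = A·v_3 = (6, 6, 2).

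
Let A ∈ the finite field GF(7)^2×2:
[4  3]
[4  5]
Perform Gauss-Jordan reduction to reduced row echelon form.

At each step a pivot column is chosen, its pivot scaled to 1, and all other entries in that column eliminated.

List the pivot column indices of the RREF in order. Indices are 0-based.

step 1: normalize row 0 (÷4) = (1, 6)
  row 1: subtract 4×row0 = (0, 2)
step 2: normalize row 1 (÷2) = (0, 1)
  row 0: subtract 6×row1 = (1, 0)

pivot columns: 0, 1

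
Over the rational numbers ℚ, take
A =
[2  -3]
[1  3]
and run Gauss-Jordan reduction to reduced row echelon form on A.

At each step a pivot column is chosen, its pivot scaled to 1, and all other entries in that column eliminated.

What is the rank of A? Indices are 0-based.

rank = 2

[1] R0 /= 2  ⇒  (1, -3/2)
     R1 -= 1·R0  ⇒  (0, 9/2)
[2] R1 /= 9/2  ⇒  (0, 1)
     R0 -= -3/2·R1  ⇒  (1, 0)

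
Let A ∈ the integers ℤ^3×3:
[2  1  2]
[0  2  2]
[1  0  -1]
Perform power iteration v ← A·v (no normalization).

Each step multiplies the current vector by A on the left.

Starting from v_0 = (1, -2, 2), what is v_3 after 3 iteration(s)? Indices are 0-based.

v_3 = (20, 6, 1)

v_0 = (1, -2, 2).
v_1 = A·v_0 = (4, 0, -1).
v_2 = A·v_1 = (6, -2, 5).
v_3 = A·v_2 = (20, 6, 1).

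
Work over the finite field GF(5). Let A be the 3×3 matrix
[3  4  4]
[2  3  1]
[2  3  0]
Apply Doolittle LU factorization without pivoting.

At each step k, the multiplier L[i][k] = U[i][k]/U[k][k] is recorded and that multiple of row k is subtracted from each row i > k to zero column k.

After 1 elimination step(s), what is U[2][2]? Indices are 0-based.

U[2][2] = 4

Step 1: pivot at (0,0) is 3.
  row1 ← row1 − (4)·row0  ⇒  L[1][0]=4, U row1=(0, 2, 0)
  row2 ← row2 − (4)·row0  ⇒  L[2][0]=4, U row2=(0, 2, 4)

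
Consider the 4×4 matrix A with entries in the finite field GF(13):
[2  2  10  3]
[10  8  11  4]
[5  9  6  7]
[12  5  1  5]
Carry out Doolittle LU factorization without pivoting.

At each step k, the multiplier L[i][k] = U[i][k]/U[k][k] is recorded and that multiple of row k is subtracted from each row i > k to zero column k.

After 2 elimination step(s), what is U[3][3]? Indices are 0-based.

k=0: U[0][0]=2
  eliminate (1,0): mult=5, new row 1: (0, 11, 0, 2); set L[1][0]=5
  eliminate (2,0): mult=9, new row 2: (0, 4, 7, 6); set L[2][0]=9
  eliminate (3,0): mult=6, new row 3: (0, 6, 6, 0); set L[3][0]=6
k=1: U[1][1]=11
  eliminate (2,1): mult=11, new row 2: (0, 0, 7, 10); set L[2][1]=11
  eliminate (3,1): mult=10, new row 3: (0, 0, 6, 6); set L[3][1]=10

U[3][3] = 6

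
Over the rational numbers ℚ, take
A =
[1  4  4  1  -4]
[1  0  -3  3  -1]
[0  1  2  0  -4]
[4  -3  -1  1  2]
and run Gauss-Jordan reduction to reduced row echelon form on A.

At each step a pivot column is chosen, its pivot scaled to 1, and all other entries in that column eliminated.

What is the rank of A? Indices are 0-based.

rank = 4

pivot(0,0)=1: scale R0 → (1, 4, 4, 1, -4)
  clear (1,0): R1 −= (1)R0 → (0, -4, -7, 2, 3)
  clear (3,0): R3 −= (4)R0 → (0, -19, -17, -3, 18)
pivot(1,1)=-4: scale R1 → (0, 1, 7/4, -1/2, -3/4)
  clear (0,1): R0 −= (4)R1 → (1, 0, -3, 3, -1)
  clear (2,1): R2 −= (1)R1 → (0, 0, 1/4, 1/2, -13/4)
  clear (3,1): R3 −= (-19)R1 → (0, 0, 65/4, -25/2, 15/4)
pivot(2,2)=1/4: scale R2 → (0, 0, 1, 2, -13)
  clear (0,2): R0 −= (-3)R2 → (1, 0, 0, 9, -40)
  clear (1,2): R1 −= (7/4)R2 → (0, 1, 0, -4, 22)
  clear (3,2): R3 −= (65/4)R2 → (0, 0, 0, -45, 215)
pivot(3,3)=-45: scale R3 → (0, 0, 0, 1, -43/9)
  clear (0,3): R0 −= (9)R3 → (1, 0, 0, 0, 3)
  clear (1,3): R1 −= (-4)R3 → (0, 1, 0, 0, 26/9)
  clear (2,3): R2 −= (2)R3 → (0, 0, 1, 0, -31/9)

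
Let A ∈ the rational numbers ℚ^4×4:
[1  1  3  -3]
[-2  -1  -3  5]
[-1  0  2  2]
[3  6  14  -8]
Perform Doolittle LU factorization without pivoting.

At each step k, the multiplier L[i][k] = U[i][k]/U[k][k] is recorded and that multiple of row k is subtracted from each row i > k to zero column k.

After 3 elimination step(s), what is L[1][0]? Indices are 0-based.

[col 0] pivot 1
  R1 -= -2*R0 → (0, 1, 3, -1)  (L[1][0] := -2)
  R2 -= -1*R0 → (0, 1, 5, -1)  (L[2][0] := -1)
  R3 -= 3*R0 → (0, 3, 5, 1)  (L[3][0] := 3)
[col 1] pivot 1
  R2 -= 1*R1 → (0, 0, 2, 0)  (L[2][1] := 1)
  R3 -= 3*R1 → (0, 0, -4, 4)  (L[3][1] := 3)
[col 2] pivot 2
  R3 -= -2*R2 → (0, 0, 0, 4)  (L[3][2] := -2)

L[1][0] = -2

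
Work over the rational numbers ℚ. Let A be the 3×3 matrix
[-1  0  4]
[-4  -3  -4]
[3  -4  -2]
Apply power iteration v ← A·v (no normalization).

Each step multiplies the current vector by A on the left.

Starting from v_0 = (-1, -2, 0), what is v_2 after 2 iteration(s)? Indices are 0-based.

v_2 = (19, -54, -47)

v_0 = (-1, -2, 0).
v_1 = A·v_0 = (1, 10, 5).
v_2 = A·v_1 = (19, -54, -47).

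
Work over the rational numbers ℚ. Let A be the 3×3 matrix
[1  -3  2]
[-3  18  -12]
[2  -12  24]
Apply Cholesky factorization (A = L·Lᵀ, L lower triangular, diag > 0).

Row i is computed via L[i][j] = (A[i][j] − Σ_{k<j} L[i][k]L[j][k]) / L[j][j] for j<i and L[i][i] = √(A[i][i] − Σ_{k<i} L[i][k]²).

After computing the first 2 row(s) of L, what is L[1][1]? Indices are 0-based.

L[1][1] = 3

Step 1: L[0][0] = √(1) = 1.
  L[1][0] = (-3) / L[0][0] = -3.
Step 2: L[1][1] = √(9) = 3.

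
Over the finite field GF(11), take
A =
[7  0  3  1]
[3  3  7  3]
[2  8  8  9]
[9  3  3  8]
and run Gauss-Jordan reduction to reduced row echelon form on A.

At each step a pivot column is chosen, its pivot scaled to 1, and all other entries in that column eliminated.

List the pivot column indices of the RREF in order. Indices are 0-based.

pivot columns: 0, 1, 2, 3

pivot(0,0)=7: scale R0 → (1, 0, 2, 8)
  clear (1,0): R1 −= (3)R0 → (0, 3, 1, 1)
  clear (2,0): R2 −= (2)R0 → (0, 8, 4, 4)
  clear (3,0): R3 −= (9)R0 → (0, 3, 7, 2)
pivot(1,1)=3: scale R1 → (0, 1, 4, 4)
  clear (2,1): R2 −= (8)R1 → (0, 0, 5, 5)
  clear (3,1): R3 −= (3)R1 → (0, 0, 6, 1)
pivot(2,2)=5: scale R2 → (0, 0, 1, 1)
  clear (0,2): R0 −= (2)R2 → (1, 0, 0, 6)
  clear (1,2): R1 −= (4)R2 → (0, 1, 0, 0)
  clear (3,2): R3 −= (6)R2 → (0, 0, 0, 6)
pivot(3,3)=6: scale R3 → (0, 0, 0, 1)
  clear (0,3): R0 −= (6)R3 → (1, 0, 0, 0)
  clear (2,3): R2 −= (1)R3 → (0, 0, 1, 0)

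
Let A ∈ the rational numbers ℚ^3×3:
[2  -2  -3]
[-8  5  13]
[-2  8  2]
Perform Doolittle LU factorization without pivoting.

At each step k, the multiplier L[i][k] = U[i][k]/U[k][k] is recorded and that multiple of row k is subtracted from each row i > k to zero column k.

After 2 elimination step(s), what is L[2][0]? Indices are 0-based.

[col 0] pivot 2
  R1 -= -4*R0 → (0, -3, 1)  (L[1][0] := -4)
  R2 -= -1*R0 → (0, 6, -1)  (L[2][0] := -1)
[col 1] pivot -3
  R2 -= -2*R1 → (0, 0, 1)  (L[2][1] := -2)

L[2][0] = -1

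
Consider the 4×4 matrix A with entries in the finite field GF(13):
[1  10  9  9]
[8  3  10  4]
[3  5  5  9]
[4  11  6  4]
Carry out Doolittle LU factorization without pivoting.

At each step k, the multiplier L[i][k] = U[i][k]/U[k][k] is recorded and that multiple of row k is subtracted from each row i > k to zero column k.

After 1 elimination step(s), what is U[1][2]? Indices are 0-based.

Step 1: pivot at (0,0) is 1.
  row1 ← row1 − (8)·row0  ⇒  L[1][0]=8, U row1=(0, 1, 3, 10)
  row2 ← row2 − (3)·row0  ⇒  L[2][0]=3, U row2=(0, 1, 4, 8)
  row3 ← row3 − (4)·row0  ⇒  L[3][0]=4, U row3=(0, 10, 9, 7)

U[1][2] = 3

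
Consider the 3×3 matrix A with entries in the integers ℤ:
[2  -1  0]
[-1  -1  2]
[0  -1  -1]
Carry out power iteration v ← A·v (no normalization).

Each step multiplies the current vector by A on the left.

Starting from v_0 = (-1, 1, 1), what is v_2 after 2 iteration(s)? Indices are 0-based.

v_0 = (-1, 1, 1).
v_1 = A·v_0 = (-3, 2, -2).
v_2 = A·v_1 = (-8, -3, 0).

v_2 = (-8, -3, 0)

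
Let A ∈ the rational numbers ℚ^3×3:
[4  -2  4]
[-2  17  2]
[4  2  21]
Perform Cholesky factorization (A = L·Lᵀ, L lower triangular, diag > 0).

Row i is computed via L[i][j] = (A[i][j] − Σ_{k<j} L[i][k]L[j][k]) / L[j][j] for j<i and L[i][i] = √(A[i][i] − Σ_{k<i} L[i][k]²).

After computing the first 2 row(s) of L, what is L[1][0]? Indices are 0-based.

L[1][0] = -1

Step 1: L[0][0] = √(4) = 2.
  L[1][0] = (-2) / L[0][0] = -1.
Step 2: L[1][1] = √(16) = 4.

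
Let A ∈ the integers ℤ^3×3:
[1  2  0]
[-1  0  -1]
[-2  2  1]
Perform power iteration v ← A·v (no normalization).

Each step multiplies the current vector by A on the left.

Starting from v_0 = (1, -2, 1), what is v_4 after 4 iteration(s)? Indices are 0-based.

v_0 = (1, -2, 1).
v_1 = A·v_0 = (-3, -2, -5).
v_2 = A·v_1 = (-7, 8, -3).
v_3 = A·v_2 = (9, 10, 27).
v_4 = A·v_3 = (29, -36, 29).

v_4 = (29, -36, 29)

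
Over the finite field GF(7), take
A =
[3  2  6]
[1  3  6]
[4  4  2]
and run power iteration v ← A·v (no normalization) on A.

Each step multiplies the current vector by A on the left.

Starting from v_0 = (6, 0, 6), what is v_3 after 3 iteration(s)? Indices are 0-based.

v_3 = (0, 4, 4)

v_0 = (6, 0, 6).
v_1 = A·v_0 = (5, 0, 1).
v_2 = A·v_1 = (0, 4, 1).
v_3 = A·v_2 = (0, 4, 4).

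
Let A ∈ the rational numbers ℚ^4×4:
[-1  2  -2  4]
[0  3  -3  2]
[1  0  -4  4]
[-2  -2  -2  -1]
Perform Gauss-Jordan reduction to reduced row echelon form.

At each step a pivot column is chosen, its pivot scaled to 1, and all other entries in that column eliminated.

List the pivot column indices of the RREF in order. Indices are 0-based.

pivot(0,0)=-1: scale R0 → (1, -2, 2, -4)
  clear (2,0): R2 −= (1)R0 → (0, 2, -6, 8)
  clear (3,0): R3 −= (-2)R0 → (0, -6, 2, -9)
pivot(1,1)=3: scale R1 → (0, 1, -1, 2/3)
  clear (0,1): R0 −= (-2)R1 → (1, 0, 0, -8/3)
  clear (2,1): R2 −= (2)R1 → (0, 0, -4, 20/3)
  clear (3,1): R3 −= (-6)R1 → (0, 0, -4, -5)
pivot(2,2)=-4: scale R2 → (0, 0, 1, -5/3)
  clear (1,2): R1 −= (-1)R2 → (0, 1, 0, -1)
  clear (3,2): R3 −= (-4)R2 → (0, 0, 0, -35/3)
pivot(3,3)=-35/3: scale R3 → (0, 0, 0, 1)
  clear (0,3): R0 −= (-8/3)R3 → (1, 0, 0, 0)
  clear (1,3): R1 −= (-1)R3 → (0, 1, 0, 0)
  clear (2,3): R2 −= (-5/3)R3 → (0, 0, 1, 0)

pivot columns: 0, 1, 2, 3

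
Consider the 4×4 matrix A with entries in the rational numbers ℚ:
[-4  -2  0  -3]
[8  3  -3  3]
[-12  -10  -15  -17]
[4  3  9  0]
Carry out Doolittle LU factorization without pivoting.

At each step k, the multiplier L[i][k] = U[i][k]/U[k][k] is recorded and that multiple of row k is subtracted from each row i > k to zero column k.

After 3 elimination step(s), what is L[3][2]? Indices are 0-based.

Step 1: pivot at (0,0) is -4.
  row1 ← row1 − (-2)·row0  ⇒  L[1][0]=-2, U row1=(0, -1, -3, -3)
  row2 ← row2 − (3)·row0  ⇒  L[2][0]=3, U row2=(0, -4, -15, -8)
  row3 ← row3 − (-1)·row0  ⇒  L[3][0]=-1, U row3=(0, 1, 9, -3)
Step 2: pivot at (1,1) is -1.
  row2 ← row2 − (4)·row1  ⇒  L[2][1]=4, U row2=(0, 0, -3, 4)
  row3 ← row3 − (-1)·row1  ⇒  L[3][1]=-1, U row3=(0, 0, 6, -6)
Step 3: pivot at (2,2) is -3.
  row3 ← row3 − (-2)·row2  ⇒  L[3][2]=-2, U row3=(0, 0, 0, 2)

L[3][2] = -2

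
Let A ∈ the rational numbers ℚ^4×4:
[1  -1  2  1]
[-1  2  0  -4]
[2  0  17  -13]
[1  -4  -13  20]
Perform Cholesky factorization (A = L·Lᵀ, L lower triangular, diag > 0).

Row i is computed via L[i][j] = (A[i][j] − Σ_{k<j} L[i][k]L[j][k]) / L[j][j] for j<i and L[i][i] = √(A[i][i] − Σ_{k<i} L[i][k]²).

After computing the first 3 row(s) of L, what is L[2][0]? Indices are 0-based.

Step 1: L[0][0] = √(1) = 1.
  L[1][0] = (-1) / L[0][0] = -1.
Step 2: L[1][1] = √(1) = 1.
  L[2][0] = (2) / L[0][0] = 2.
  L[2][1] = (2) / L[1][1] = 2.
Step 3: L[2][2] = √(9) = 3.

L[2][0] = 2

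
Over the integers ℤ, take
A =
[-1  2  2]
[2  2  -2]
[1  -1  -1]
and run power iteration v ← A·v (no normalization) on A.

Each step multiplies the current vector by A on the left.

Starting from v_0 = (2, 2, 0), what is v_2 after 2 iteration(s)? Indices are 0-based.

v_2 = (14, 20, -6)

v_0 = (2, 2, 0).
v_1 = A·v_0 = (2, 8, 0).
v_2 = A·v_1 = (14, 20, -6).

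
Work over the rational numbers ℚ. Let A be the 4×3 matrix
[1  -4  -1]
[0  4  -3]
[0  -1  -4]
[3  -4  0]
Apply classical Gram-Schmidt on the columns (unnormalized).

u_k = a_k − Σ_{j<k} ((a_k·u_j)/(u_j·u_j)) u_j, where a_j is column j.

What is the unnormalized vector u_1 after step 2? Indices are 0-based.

Step 1: u_0 = a_0 = (1, 0, 0, 3).
Step 2: u_1 = a_1 − (-8/5)·u_0 = (-12/5, 4, -1, 4/5).

u_1 = (-12/5, 4, -1, 4/5)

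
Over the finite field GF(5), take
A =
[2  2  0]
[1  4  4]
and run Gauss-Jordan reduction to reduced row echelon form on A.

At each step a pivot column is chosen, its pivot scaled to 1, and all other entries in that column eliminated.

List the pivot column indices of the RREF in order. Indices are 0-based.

step 1: normalize row 0 (÷2) = (1, 1, 0)
  row 1: subtract 1×row0 = (0, 3, 4)
step 2: normalize row 1 (÷3) = (0, 1, 3)
  row 0: subtract 1×row1 = (1, 0, 2)

pivot columns: 0, 1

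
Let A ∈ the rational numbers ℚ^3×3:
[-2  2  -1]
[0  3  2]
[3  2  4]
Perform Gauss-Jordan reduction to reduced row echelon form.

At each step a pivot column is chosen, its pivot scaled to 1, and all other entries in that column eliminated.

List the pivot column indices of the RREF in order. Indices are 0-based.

[1] R0 /= -2  ⇒  (1, -1, 1/2)
     R2 -= 3·R0  ⇒  (0, 5, 5/2)
[2] R1 /= 3  ⇒  (0, 1, 2/3)
     R0 -= -1·R1  ⇒  (1, 0, 7/6)
     R2 -= 5·R1  ⇒  (0, 0, -5/6)
[3] R2 /= -5/6  ⇒  (0, 0, 1)
     R0 -= 7/6·R2  ⇒  (1, 0, 0)
     R1 -= 2/3·R2  ⇒  (0, 1, 0)

pivot columns: 0, 1, 2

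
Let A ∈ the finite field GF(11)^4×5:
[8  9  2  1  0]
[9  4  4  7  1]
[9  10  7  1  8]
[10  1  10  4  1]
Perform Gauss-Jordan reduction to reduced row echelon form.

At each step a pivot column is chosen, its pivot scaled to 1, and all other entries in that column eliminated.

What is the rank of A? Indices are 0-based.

rank = 4

[1] R0 /= 8  ⇒  (1, 8, 3, 7, 0)
     R1 -= 9·R0  ⇒  (0, 9, 10, 10, 1)
     R2 -= 9·R0  ⇒  (0, 4, 2, 4, 8)
     R3 -= 10·R0  ⇒  (0, 9, 2, 0, 1)
[2] R1 /= 9  ⇒  (0, 1, 6, 6, 5)
     R0 -= 8·R1  ⇒  (1, 0, 10, 3, 4)
     R2 -= 4·R1  ⇒  (0, 0, 0, 2, 10)
     R3 -= 9·R1  ⇒  (0, 0, 3, 1, 0)
[3] R2 <-> R3
[3] R2 /= 3  ⇒  (0, 0, 1, 4, 0)
     R0 -= 10·R2  ⇒  (1, 0, 0, 7, 4)
     R1 -= 6·R2  ⇒  (0, 1, 0, 4, 5)
[4] R3 /= 2  ⇒  (0, 0, 0, 1, 5)
     R0 -= 7·R3  ⇒  (1, 0, 0, 0, 2)
     R1 -= 4·R3  ⇒  (0, 1, 0, 0, 7)
     R2 -= 4·R3  ⇒  (0, 0, 1, 0, 2)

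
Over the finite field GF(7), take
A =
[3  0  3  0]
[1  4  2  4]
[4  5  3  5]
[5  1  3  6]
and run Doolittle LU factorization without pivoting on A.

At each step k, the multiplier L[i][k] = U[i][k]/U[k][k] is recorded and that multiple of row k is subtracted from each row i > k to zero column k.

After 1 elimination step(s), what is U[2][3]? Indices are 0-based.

k=0: U[0][0]=3
  eliminate (1,0): mult=5, new row 1: (0, 4, 1, 4); set L[1][0]=5
  eliminate (2,0): mult=6, new row 2: (0, 5, 6, 5); set L[2][0]=6
  eliminate (3,0): mult=4, new row 3: (0, 1, 5, 6); set L[3][0]=4

U[2][3] = 5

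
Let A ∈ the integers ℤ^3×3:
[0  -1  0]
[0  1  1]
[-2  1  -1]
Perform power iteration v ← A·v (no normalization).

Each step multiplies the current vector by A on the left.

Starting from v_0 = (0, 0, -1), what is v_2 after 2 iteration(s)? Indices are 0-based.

v_0 = (0, 0, -1).
v_1 = A·v_0 = (0, -1, 1).
v_2 = A·v_1 = (1, 0, -2).

v_2 = (1, 0, -2)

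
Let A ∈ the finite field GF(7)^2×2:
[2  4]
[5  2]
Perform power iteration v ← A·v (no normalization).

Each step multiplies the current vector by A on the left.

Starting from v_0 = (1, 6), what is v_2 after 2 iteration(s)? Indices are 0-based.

v_0 = (1, 6).
v_1 = A·v_0 = (5, 3).
v_2 = A·v_1 = (1, 3).

v_2 = (1, 3)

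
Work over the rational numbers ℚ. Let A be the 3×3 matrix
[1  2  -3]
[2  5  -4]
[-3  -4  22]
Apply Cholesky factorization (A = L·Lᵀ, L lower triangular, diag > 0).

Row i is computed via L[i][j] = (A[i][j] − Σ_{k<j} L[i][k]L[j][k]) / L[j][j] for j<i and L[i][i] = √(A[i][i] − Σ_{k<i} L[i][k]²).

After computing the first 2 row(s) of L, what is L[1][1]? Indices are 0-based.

Step 1: L[0][0] = √(1) = 1.
  L[1][0] = (2) / L[0][0] = 2.
Step 2: L[1][1] = √(1) = 1.

L[1][1] = 1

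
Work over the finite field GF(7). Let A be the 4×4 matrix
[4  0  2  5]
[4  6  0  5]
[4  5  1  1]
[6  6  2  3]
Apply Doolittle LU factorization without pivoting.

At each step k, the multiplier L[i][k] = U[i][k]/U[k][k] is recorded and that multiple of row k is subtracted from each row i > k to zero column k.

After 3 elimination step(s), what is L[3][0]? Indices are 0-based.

Step 1: pivot at (0,0) is 4.
  row1 ← row1 − (1)·row0  ⇒  L[1][0]=1, U row1=(0, 6, 5, 0)
  row2 ← row2 − (1)·row0  ⇒  L[2][0]=1, U row2=(0, 5, 6, 3)
  row3 ← row3 − (5)·row0  ⇒  L[3][0]=5, U row3=(0, 6, 6, 6)
Step 2: pivot at (1,1) is 6.
  row2 ← row2 − (2)·row1  ⇒  L[2][1]=2, U row2=(0, 0, 3, 3)
  row3 ← row3 − (1)·row1  ⇒  L[3][1]=1, U row3=(0, 0, 1, 6)
Step 3: pivot at (2,2) is 3.
  row3 ← row3 − (5)·row2  ⇒  L[3][2]=5, U row3=(0, 0, 0, 5)

L[3][0] = 5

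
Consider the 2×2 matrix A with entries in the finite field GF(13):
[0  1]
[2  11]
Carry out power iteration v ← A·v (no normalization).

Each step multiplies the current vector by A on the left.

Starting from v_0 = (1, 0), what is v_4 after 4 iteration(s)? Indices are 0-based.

v_4 = (12, 7)

v_0 = (1, 0).
v_1 = A·v_0 = (0, 2).
v_2 = A·v_1 = (2, 9).
v_3 = A·v_2 = (9, 12).
v_4 = A·v_3 = (12, 7).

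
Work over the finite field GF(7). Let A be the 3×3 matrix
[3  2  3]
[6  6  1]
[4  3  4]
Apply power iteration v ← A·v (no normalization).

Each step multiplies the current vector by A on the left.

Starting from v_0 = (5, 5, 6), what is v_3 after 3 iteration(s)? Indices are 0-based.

v_0 = (5, 5, 6).
v_1 = A·v_0 = (1, 3, 3).
v_2 = A·v_1 = (4, 6, 4).
v_3 = A·v_2 = (1, 1, 1).

v_3 = (1, 1, 1)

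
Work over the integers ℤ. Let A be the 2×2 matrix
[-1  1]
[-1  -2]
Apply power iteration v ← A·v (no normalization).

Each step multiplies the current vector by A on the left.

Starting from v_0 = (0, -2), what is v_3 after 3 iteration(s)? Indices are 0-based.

v_3 = (-12, 6)

v_0 = (0, -2).
v_1 = A·v_0 = (-2, 4).
v_2 = A·v_1 = (6, -6).
v_3 = A·v_2 = (-12, 6).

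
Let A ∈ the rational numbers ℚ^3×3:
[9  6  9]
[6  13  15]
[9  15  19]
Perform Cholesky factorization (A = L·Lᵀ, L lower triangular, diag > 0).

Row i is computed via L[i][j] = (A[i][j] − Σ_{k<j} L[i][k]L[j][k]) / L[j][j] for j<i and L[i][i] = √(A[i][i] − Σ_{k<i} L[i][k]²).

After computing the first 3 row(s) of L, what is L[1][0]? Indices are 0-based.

L[1][0] = 2

Step 1: L[0][0] = √(9) = 3.
  L[1][0] = (6) / L[0][0] = 2.
Step 2: L[1][1] = √(9) = 3.
  L[2][0] = (9) / L[0][0] = 3.
  L[2][1] = (9) / L[1][1] = 3.
Step 3: L[2][2] = √(1) = 1.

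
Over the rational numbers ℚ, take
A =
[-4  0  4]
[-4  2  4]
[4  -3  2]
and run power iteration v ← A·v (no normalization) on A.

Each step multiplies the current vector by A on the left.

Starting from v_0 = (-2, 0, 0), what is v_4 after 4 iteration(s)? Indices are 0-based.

v_0 = (-2, 0, 0).
v_1 = A·v_0 = (8, 8, -8).
v_2 = A·v_1 = (-64, -48, -8).
v_3 = A·v_2 = (224, 128, -128).
v_4 = A·v_3 = (-1408, -1152, 256).

v_4 = (-1408, -1152, 256)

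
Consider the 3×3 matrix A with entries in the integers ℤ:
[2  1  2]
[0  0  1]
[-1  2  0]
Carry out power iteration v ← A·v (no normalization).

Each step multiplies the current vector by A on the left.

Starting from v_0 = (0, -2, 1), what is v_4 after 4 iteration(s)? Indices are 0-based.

v_4 = (-28, -1, 18)

v_0 = (0, -2, 1).
v_1 = A·v_0 = (0, 1, -4).
v_2 = A·v_1 = (-7, -4, 2).
v_3 = A·v_2 = (-14, 2, -1).
v_4 = A·v_3 = (-28, -1, 18).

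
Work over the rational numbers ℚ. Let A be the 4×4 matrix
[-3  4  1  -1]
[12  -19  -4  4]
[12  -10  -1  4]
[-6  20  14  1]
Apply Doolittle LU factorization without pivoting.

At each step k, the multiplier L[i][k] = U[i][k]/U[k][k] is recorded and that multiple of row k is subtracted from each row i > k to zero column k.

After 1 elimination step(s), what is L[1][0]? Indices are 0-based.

k=0: U[0][0]=-3
  eliminate (1,0): mult=-4, new row 1: (0, -3, 0, 0); set L[1][0]=-4
  eliminate (2,0): mult=-4, new row 2: (0, 6, 3, 0); set L[2][0]=-4
  eliminate (3,0): mult=2, new row 3: (0, 12, 12, 3); set L[3][0]=2

L[1][0] = -4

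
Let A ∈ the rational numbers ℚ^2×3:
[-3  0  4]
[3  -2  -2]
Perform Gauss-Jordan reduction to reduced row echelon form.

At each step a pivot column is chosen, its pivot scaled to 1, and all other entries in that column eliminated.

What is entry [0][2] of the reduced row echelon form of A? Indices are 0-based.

pivot(0,0)=-3: scale R0 → (1, 0, -4/3)
  clear (1,0): R1 −= (3)R0 → (0, -2, 2)
pivot(1,1)=-2: scale R1 → (0, 1, -1)

M[0][2] = -4/3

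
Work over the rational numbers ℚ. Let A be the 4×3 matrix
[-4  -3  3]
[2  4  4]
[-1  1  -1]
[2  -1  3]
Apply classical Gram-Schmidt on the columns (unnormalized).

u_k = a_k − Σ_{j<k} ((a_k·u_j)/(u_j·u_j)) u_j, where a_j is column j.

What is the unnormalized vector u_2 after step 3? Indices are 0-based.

u_2 = (675/193, 694/193, -190/193, 561/193)

Step 1: u_0 = a_0 = (-4, 2, -1, 2).
Step 2: u_1 = a_1 − (17/25)·u_0 = (-7/25, 66/25, 42/25, -59/25).
Step 3: u_2 = a_2 − (3/25)·u_0 − (12/193)·u_1 = (675/193, 694/193, -190/193, 561/193).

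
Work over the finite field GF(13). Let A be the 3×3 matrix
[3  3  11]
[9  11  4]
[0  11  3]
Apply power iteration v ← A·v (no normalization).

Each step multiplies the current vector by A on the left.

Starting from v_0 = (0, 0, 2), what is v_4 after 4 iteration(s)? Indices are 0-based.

v_4 = (12, 4, 6)

v_0 = (0, 0, 2).
v_1 = A·v_0 = (9, 8, 6).
v_2 = A·v_1 = (0, 11, 2).
v_3 = A·v_2 = (3, 12, 10).
v_4 = A·v_3 = (12, 4, 6).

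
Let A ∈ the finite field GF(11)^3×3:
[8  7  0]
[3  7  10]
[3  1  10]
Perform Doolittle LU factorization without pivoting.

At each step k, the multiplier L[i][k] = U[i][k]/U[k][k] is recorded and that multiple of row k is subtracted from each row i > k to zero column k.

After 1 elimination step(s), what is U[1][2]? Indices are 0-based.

Step 1: pivot at (0,0) is 8.
  row1 ← row1 − (10)·row0  ⇒  L[1][0]=10, U row1=(0, 3, 10)
  row2 ← row2 − (10)·row0  ⇒  L[2][0]=10, U row2=(0, 8, 10)

U[1][2] = 10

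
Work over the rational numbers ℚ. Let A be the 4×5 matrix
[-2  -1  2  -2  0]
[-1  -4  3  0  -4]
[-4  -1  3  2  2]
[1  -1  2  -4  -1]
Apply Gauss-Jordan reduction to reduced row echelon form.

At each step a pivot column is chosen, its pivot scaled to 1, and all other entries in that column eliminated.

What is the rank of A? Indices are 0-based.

pivot(0,0)=-2: scale R0 → (1, 1/2, -1, 1, 0)
  clear (1,0): R1 −= (-1)R0 → (0, -7/2, 2, 1, -4)
  clear (2,0): R2 −= (-4)R0 → (0, 1, -1, 6, 2)
  clear (3,0): R3 −= (1)R0 → (0, -3/2, 3, -5, -1)
pivot(1,1)=-7/2: scale R1 → (0, 1, -4/7, -2/7, 8/7)
  clear (0,1): R0 −= (1/2)R1 → (1, 0, -5/7, 8/7, -4/7)
  clear (2,1): R2 −= (1)R1 → (0, 0, -3/7, 44/7, 6/7)
  clear (3,1): R3 −= (-3/2)R1 → (0, 0, 15/7, -38/7, 5/7)
pivot(2,2)=-3/7: scale R2 → (0, 0, 1, -44/3, -2)
  clear (0,2): R0 −= (-5/7)R2 → (1, 0, 0, -28/3, -2)
  clear (1,2): R1 −= (-4/7)R2 → (0, 1, 0, -26/3, 0)
  clear (3,2): R3 −= (15/7)R2 → (0, 0, 0, 26, 5)
pivot(3,3)=26: scale R3 → (0, 0, 0, 1, 5/26)
  clear (0,3): R0 −= (-28/3)R3 → (1, 0, 0, 0, -8/39)
  clear (1,3): R1 −= (-26/3)R3 → (0, 1, 0, 0, 5/3)
  clear (2,3): R2 −= (-44/3)R3 → (0, 0, 1, 0, 32/39)

rank = 4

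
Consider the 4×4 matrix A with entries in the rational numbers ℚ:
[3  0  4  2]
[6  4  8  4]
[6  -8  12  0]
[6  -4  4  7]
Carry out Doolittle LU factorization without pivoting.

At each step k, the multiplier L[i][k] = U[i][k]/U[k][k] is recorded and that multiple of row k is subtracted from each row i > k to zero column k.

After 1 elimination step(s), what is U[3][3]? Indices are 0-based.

Step 1: pivot at (0,0) is 3.
  row1 ← row1 − (2)·row0  ⇒  L[1][0]=2, U row1=(0, 4, 0, 0)
  row2 ← row2 − (2)·row0  ⇒  L[2][0]=2, U row2=(0, -8, 4, -4)
  row3 ← row3 − (2)·row0  ⇒  L[3][0]=2, U row3=(0, -4, -4, 3)

U[3][3] = 3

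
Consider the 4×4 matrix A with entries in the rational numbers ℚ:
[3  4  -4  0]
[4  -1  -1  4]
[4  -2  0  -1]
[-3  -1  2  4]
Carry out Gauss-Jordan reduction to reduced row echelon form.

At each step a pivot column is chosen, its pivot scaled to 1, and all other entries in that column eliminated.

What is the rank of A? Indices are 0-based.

rank = 4

step 1: normalize row 0 (÷3) = (1, 4/3, -4/3, 0)
  row 1: subtract 4×row0 = (0, -19/3, 13/3, 4)
  row 2: subtract 4×row0 = (0, -22/3, 16/3, -1)
  row 3: subtract -3×row0 = (0, 3, -2, 4)
step 2: normalize row 1 (÷-19/3) = (0, 1, -13/19, -12/19)
  row 0: subtract 4/3×row1 = (1, 0, -8/19, 16/19)
  row 2: subtract -22/3×row1 = (0, 0, 6/19, -107/19)
  row 3: subtract 3×row1 = (0, 0, 1/19, 112/19)
step 3: normalize row 2 (÷6/19) = (0, 0, 1, -107/6)
  row 0: subtract -8/19×row2 = (1, 0, 0, -20/3)
  row 1: subtract -13/19×row2 = (0, 1, 0, -77/6)
  row 3: subtract 1/19×row2 = (0, 0, 0, 41/6)
step 4: normalize row 3 (÷41/6) = (0, 0, 0, 1)
  row 0: subtract -20/3×row3 = (1, 0, 0, 0)
  row 1: subtract -77/6×row3 = (0, 1, 0, 0)
  row 2: subtract -107/6×row3 = (0, 0, 1, 0)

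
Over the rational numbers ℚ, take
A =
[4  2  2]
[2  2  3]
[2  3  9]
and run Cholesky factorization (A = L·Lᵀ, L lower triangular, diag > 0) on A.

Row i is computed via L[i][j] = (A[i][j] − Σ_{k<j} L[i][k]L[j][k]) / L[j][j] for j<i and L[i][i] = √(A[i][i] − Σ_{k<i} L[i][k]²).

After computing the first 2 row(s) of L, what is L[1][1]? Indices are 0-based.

Step 1: L[0][0] = √(4) = 2.
  L[1][0] = (2) / L[0][0] = 1.
Step 2: L[1][1] = √(1) = 1.

L[1][1] = 1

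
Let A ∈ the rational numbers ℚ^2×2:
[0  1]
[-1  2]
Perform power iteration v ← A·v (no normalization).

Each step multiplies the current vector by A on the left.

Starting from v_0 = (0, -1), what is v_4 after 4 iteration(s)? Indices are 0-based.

v_4 = (-4, -5)

v_0 = (0, -1).
v_1 = A·v_0 = (-1, -2).
v_2 = A·v_1 = (-2, -3).
v_3 = A·v_2 = (-3, -4).
v_4 = A·v_3 = (-4, -5).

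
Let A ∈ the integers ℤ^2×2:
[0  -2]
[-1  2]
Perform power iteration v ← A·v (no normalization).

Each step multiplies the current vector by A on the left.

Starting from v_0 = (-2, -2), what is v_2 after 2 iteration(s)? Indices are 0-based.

v_0 = (-2, -2).
v_1 = A·v_0 = (4, -2).
v_2 = A·v_1 = (4, -8).

v_2 = (4, -8)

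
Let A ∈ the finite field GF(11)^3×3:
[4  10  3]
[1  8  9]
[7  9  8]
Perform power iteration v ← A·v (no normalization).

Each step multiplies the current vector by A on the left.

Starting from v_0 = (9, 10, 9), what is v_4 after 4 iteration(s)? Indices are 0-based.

v_0 = (9, 10, 9).
v_1 = A·v_0 = (9, 5, 5).
v_2 = A·v_1 = (2, 6, 5).
v_3 = A·v_2 = (6, 7, 9).
v_4 = A·v_3 = (0, 0, 1).

v_4 = (0, 0, 1)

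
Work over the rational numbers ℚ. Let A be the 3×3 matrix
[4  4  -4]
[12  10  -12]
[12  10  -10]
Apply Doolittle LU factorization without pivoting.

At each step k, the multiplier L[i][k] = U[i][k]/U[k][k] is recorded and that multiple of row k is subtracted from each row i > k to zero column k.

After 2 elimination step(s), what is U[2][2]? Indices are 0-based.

k=0: U[0][0]=4
  eliminate (1,0): mult=3, new row 1: (0, -2, 0); set L[1][0]=3
  eliminate (2,0): mult=3, new row 2: (0, -2, 2); set L[2][0]=3
k=1: U[1][1]=-2
  eliminate (2,1): mult=1, new row 2: (0, 0, 2); set L[2][1]=1

U[2][2] = 2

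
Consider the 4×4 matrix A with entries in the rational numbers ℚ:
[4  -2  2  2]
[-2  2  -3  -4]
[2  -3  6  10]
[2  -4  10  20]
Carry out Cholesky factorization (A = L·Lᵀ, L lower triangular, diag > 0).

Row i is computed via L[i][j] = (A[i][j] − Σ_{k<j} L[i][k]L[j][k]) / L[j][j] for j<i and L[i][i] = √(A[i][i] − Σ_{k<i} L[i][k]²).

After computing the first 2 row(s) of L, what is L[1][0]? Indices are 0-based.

L[1][0] = -1

Step 1: L[0][0] = √(4) = 2.
  L[1][0] = (-2) / L[0][0] = -1.
Step 2: L[1][1] = √(1) = 1.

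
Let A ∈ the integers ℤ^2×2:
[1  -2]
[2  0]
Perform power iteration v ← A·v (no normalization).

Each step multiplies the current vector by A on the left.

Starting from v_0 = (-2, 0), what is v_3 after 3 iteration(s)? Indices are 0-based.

v_0 = (-2, 0).
v_1 = A·v_0 = (-2, -4).
v_2 = A·v_1 = (6, -4).
v_3 = A·v_2 = (14, 12).

v_3 = (14, 12)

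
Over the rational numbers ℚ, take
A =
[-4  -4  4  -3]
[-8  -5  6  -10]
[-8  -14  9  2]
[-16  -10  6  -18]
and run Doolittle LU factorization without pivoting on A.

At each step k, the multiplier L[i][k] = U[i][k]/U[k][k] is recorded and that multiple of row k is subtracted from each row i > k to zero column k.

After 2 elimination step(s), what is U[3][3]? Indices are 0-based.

Step 1: pivot at (0,0) is -4.
  row1 ← row1 − (2)·row0  ⇒  L[1][0]=2, U row1=(0, 3, -2, -4)
  row2 ← row2 − (2)·row0  ⇒  L[2][0]=2, U row2=(0, -6, 1, 8)
  row3 ← row3 − (4)·row0  ⇒  L[3][0]=4, U row3=(0, 6, -10, -6)
Step 2: pivot at (1,1) is 3.
  row2 ← row2 − (-2)·row1  ⇒  L[2][1]=-2, U row2=(0, 0, -3, 0)
  row3 ← row3 − (2)·row1  ⇒  L[3][1]=2, U row3=(0, 0, -6, 2)

U[3][3] = 2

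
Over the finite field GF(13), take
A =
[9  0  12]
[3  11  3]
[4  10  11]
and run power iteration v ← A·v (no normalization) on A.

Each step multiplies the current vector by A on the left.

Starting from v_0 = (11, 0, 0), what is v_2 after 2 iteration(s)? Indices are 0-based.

v_0 = (11, 0, 0).
v_1 = A·v_0 = (8, 7, 5).
v_2 = A·v_1 = (2, 12, 1).

v_2 = (2, 12, 1)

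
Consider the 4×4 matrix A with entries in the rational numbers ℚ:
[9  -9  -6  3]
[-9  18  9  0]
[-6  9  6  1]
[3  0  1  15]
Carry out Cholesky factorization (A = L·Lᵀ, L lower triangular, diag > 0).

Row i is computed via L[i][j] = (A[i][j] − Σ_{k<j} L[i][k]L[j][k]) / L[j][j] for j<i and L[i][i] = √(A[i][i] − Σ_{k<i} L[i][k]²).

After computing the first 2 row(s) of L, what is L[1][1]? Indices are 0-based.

L[1][1] = 3

Step 1: L[0][0] = √(9) = 3.
  L[1][0] = (-9) / L[0][0] = -3.
Step 2: L[1][1] = √(9) = 3.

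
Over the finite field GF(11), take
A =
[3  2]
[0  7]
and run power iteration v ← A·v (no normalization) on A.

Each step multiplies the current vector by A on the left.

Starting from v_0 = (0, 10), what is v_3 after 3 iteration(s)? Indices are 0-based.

v_0 = (0, 10).
v_1 = A·v_0 = (9, 4).
v_2 = A·v_1 = (2, 6).
v_3 = A·v_2 = (7, 9).

v_3 = (7, 9)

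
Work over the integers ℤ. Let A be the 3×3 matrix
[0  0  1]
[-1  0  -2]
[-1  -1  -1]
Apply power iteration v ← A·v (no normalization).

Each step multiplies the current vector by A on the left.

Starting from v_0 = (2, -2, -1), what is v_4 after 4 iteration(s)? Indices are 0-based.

v_0 = (2, -2, -1).
v_1 = A·v_0 = (-1, 0, 1).
v_2 = A·v_1 = (1, -1, 0).
v_3 = A·v_2 = (0, -1, 0).
v_4 = A·v_3 = (0, 0, 1).

v_4 = (0, 0, 1)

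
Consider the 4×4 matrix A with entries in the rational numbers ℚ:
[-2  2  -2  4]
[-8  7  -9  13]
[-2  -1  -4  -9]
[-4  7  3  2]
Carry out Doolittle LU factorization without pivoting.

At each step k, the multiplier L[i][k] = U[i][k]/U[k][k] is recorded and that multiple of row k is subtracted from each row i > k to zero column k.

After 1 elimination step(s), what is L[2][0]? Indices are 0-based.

L[2][0] = 1

[col 0] pivot -2
  R1 -= 4*R0 → (0, -1, -1, -3)  (L[1][0] := 4)
  R2 -= 1*R0 → (0, -3, -2, -13)  (L[2][0] := 1)
  R3 -= 2*R0 → (0, 3, 7, -6)  (L[3][0] := 2)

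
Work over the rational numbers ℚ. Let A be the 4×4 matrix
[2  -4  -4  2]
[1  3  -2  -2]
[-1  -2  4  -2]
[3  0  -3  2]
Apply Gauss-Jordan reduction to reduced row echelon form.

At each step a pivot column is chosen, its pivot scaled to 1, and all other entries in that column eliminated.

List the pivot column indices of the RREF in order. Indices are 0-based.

pivot columns: 0, 1, 2, 3

pivot(0,0)=2: scale R0 → (1, -2, -2, 1)
  clear (1,0): R1 −= (1)R0 → (0, 5, 0, -3)
  clear (2,0): R2 −= (-1)R0 → (0, -4, 2, -1)
  clear (3,0): R3 −= (3)R0 → (0, 6, 3, -1)
pivot(1,1)=5: scale R1 → (0, 1, 0, -3/5)
  clear (0,1): R0 −= (-2)R1 → (1, 0, -2, -1/5)
  clear (2,1): R2 −= (-4)R1 → (0, 0, 2, -17/5)
  clear (3,1): R3 −= (6)R1 → (0, 0, 3, 13/5)
pivot(2,2)=2: scale R2 → (0, 0, 1, -17/10)
  clear (0,2): R0 −= (-2)R2 → (1, 0, 0, -18/5)
  clear (3,2): R3 −= (3)R2 → (0, 0, 0, 77/10)
pivot(3,3)=77/10: scale R3 → (0, 0, 0, 1)
  clear (0,3): R0 −= (-18/5)R3 → (1, 0, 0, 0)
  clear (1,3): R1 −= (-3/5)R3 → (0, 1, 0, 0)
  clear (2,3): R2 −= (-17/10)R3 → (0, 0, 1, 0)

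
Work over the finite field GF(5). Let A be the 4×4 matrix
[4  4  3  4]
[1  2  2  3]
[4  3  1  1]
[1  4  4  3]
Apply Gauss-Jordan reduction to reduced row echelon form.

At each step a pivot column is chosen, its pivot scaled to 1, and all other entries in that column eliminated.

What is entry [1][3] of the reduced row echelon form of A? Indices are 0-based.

step 1: normalize row 0 (÷4) = (1, 1, 2, 1)
  row 1: subtract 1×row0 = (0, 1, 0, 2)
  row 2: subtract 4×row0 = (0, 4, 3, 2)
  row 3: subtract 1×row0 = (0, 3, 2, 2)
step 2: normalize row 1 (÷1) = (0, 1, 0, 2)
  row 0: subtract 1×row1 = (1, 0, 2, 4)
  row 2: subtract 4×row1 = (0, 0, 3, 4)
  row 3: subtract 3×row1 = (0, 0, 2, 1)
step 3: normalize row 2 (÷3) = (0, 0, 1, 3)
  row 0: subtract 2×row2 = (1, 0, 0, 3)
  row 3: subtract 2×row2 = (0, 0, 0, 0)
skip col 3 (zero from row 3)

M[1][3] = 2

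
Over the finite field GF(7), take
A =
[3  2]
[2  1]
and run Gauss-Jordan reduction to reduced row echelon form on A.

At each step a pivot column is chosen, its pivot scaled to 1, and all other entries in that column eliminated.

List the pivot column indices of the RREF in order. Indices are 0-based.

[1] R0 /= 3  ⇒  (1, 3)
     R1 -= 2·R0  ⇒  (0, 2)
[2] R1 /= 2  ⇒  (0, 1)
     R0 -= 3·R1  ⇒  (1, 0)

pivot columns: 0, 1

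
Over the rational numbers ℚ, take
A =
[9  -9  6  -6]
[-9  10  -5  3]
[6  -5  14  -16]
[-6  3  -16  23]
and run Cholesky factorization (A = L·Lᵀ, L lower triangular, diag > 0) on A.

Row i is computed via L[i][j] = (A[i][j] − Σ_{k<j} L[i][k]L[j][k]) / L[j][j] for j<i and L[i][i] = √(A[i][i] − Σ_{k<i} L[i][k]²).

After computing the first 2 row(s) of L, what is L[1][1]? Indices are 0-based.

L[1][1] = 1

Step 1: L[0][0] = √(9) = 3.
  L[1][0] = (-9) / L[0][0] = -3.
Step 2: L[1][1] = √(1) = 1.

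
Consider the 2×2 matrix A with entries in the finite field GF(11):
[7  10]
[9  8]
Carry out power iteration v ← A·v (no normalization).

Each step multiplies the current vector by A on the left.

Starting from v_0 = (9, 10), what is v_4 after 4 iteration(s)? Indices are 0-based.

v_4 = (9, 3)

v_0 = (9, 10).
v_1 = A·v_0 = (9, 7).
v_2 = A·v_1 = (1, 5).
v_3 = A·v_2 = (2, 5).
v_4 = A·v_3 = (9, 3).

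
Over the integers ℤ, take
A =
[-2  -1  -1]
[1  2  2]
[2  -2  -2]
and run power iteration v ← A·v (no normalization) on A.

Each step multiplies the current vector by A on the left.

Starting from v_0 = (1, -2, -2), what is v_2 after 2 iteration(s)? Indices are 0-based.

v_2 = (-7, 8, -2)

v_0 = (1, -2, -2).
v_1 = A·v_0 = (2, -7, 10).
v_2 = A·v_1 = (-7, 8, -2).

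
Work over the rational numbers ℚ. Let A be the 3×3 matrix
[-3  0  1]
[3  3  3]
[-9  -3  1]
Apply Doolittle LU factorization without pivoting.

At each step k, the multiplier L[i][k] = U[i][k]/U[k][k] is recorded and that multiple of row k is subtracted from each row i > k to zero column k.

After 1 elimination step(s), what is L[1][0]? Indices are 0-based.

Step 1: pivot at (0,0) is -3.
  row1 ← row1 − (-1)·row0  ⇒  L[1][0]=-1, U row1=(0, 3, 4)
  row2 ← row2 − (3)·row0  ⇒  L[2][0]=3, U row2=(0, -3, -2)

L[1][0] = -1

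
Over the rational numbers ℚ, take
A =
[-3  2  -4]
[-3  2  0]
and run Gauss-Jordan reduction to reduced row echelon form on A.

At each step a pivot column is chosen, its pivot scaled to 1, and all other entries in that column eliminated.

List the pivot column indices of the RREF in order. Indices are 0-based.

step 1: normalize row 0 (÷-3) = (1, -2/3, 4/3)
  row 1: subtract -3×row0 = (0, 0, 4)
skip col 1 (zero from row 1)
step 2: normalize row 1 (÷4) = (0, 0, 1)
  row 0: subtract 4/3×row1 = (1, -2/3, 0)

pivot columns: 0, 2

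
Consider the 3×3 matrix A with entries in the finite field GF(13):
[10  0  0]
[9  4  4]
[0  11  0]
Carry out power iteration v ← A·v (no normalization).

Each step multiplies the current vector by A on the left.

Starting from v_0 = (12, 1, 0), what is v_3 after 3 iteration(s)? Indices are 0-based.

v_3 = (1, 7, 2)

v_0 = (12, 1, 0).
v_1 = A·v_0 = (3, 8, 11).
v_2 = A·v_1 = (4, 12, 10).
v_3 = A·v_2 = (1, 7, 2).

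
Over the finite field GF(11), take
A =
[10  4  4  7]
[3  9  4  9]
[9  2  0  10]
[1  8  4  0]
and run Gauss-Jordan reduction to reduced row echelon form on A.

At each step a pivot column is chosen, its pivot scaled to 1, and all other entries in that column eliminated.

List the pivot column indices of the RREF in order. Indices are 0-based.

step 1: normalize row 0 (÷10) = (1, 7, 7, 4)
  row 1: subtract 3×row0 = (0, 10, 5, 8)
  row 2: subtract 9×row0 = (0, 5, 3, 7)
  row 3: subtract 1×row0 = (0, 1, 8, 7)
step 2: normalize row 1 (÷10) = (0, 1, 6, 3)
  row 0: subtract 7×row1 = (1, 0, 9, 5)
  row 2: subtract 5×row1 = (0, 0, 6, 3)
  row 3: subtract 1×row1 = (0, 0, 2, 4)
step 3: normalize row 2 (÷6) = (0, 0, 1, 6)
  row 0: subtract 9×row2 = (1, 0, 0, 6)
  row 1: subtract 6×row2 = (0, 1, 0, 0)
  row 3: subtract 2×row2 = (0, 0, 0, 3)
step 4: normalize row 3 (÷3) = (0, 0, 0, 1)
  row 0: subtract 6×row3 = (1, 0, 0, 0)
  row 2: subtract 6×row3 = (0, 0, 1, 0)

pivot columns: 0, 1, 2, 3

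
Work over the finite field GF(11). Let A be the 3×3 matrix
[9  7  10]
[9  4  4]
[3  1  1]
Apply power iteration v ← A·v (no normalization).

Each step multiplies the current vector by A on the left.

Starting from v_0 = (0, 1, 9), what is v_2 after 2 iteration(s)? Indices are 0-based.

v_2 = (10, 6, 0)

v_0 = (0, 1, 9).
v_1 = A·v_0 = (9, 7, 10).
v_2 = A·v_1 = (10, 6, 0).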